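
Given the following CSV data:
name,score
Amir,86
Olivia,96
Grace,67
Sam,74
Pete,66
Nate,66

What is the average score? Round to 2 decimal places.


Scores: 86, 96, 67, 74, 66, 66
Sum = 455
Count = 6
Average = 455 / 6 = 75.83

ANSWER: 75.83


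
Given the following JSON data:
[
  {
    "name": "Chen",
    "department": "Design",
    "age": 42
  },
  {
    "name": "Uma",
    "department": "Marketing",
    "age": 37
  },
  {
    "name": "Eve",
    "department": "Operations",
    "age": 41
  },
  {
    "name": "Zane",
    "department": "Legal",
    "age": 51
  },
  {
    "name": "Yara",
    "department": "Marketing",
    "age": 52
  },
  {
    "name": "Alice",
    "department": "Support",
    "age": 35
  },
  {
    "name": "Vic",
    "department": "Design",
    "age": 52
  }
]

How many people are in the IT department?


Scanning records for department = IT
  No matches found
Count: 0

ANSWER: 0


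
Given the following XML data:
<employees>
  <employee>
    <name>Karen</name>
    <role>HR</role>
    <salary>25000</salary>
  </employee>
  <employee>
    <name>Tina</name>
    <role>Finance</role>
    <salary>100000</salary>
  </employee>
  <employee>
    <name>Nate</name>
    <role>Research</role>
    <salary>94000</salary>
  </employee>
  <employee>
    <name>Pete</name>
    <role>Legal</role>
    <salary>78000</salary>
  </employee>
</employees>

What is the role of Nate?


Searching for <employee> with <name>Nate</name>
Found at position 3
<role>Research</role>

ANSWER: Research


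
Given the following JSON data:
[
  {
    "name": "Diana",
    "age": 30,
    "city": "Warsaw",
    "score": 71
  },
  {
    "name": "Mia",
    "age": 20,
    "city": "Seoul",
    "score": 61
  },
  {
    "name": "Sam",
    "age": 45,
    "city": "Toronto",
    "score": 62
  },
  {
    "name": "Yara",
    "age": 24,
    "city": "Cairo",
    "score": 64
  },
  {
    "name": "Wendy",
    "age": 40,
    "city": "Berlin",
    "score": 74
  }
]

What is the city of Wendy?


Looking up record where name = Wendy
Record index: 4
Field 'city' = Berlin

ANSWER: Berlin


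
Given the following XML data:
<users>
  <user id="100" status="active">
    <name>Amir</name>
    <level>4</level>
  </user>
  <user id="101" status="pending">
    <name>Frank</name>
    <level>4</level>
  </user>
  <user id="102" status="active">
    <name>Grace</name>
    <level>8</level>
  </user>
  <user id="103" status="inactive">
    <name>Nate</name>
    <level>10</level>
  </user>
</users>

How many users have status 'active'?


Counting users with status='active':
  Amir (id=100) -> MATCH
  Grace (id=102) -> MATCH
Count: 2

ANSWER: 2


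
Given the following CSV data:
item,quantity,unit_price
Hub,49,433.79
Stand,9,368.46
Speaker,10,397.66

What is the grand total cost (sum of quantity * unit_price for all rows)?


Computing row totals:
  Hub: 49 * 433.79 = 21255.71
  Stand: 9 * 368.46 = 3316.14
  Speaker: 10 * 397.66 = 3976.6
Grand total = 21255.71 + 3316.14 + 3976.6 = 28548.45

ANSWER: 28548.45


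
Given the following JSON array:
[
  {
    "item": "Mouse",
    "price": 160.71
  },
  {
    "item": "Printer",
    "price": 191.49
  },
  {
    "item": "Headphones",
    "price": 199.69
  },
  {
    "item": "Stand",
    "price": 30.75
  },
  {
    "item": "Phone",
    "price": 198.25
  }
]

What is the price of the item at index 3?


Array index 3 -> Stand
price = 30.75

ANSWER: 30.75


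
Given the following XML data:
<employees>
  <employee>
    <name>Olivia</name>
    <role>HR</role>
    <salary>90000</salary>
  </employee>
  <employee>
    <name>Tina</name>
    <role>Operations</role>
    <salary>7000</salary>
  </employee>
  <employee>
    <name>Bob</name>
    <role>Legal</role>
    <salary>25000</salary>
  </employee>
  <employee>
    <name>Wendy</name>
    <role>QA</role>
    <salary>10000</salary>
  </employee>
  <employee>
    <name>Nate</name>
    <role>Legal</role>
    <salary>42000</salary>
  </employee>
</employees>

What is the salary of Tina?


Searching for <employee> with <name>Tina</name>
Found at position 2
<salary>7000</salary>

ANSWER: 7000


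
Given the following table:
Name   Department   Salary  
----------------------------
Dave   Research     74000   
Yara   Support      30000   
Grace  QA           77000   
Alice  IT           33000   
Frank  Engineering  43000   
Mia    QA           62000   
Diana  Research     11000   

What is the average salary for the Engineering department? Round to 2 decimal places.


Engineering department members:
  Frank: 43000
Sum = 43000
Count = 1
Average = 43000 / 1 = 43000.00

ANSWER: 43000.00


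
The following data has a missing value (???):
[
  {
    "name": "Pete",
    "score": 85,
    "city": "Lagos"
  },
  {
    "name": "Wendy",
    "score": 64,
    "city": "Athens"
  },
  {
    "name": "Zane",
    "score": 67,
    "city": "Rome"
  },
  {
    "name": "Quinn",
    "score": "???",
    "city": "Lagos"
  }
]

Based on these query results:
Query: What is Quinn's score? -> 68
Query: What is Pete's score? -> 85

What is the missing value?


The missing value is Quinn's score
From query: Quinn's score = 68

ANSWER: 68


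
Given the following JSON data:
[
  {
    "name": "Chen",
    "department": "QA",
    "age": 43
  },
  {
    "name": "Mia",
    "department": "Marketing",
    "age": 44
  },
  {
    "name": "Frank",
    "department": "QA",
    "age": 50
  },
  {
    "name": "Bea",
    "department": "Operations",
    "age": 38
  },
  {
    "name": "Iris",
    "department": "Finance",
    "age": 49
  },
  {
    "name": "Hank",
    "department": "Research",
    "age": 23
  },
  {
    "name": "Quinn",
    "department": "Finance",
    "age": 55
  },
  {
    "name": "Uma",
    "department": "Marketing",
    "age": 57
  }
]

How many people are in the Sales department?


Scanning records for department = Sales
  No matches found
Count: 0

ANSWER: 0


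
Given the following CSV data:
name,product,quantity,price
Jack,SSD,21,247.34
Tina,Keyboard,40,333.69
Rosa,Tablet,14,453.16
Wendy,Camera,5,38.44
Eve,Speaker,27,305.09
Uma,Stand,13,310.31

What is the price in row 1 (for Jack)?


Row 1: Jack
Column 'price' = 247.34

ANSWER: 247.34


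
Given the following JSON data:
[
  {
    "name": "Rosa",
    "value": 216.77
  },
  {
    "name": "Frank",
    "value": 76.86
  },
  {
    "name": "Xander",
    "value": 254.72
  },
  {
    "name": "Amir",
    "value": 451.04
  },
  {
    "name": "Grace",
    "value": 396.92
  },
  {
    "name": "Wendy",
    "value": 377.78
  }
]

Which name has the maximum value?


Comparing values:
  Rosa: 216.77
  Frank: 76.86
  Xander: 254.72
  Amir: 451.04
  Grace: 396.92
  Wendy: 377.78
Maximum: Amir (451.04)

ANSWER: Amir


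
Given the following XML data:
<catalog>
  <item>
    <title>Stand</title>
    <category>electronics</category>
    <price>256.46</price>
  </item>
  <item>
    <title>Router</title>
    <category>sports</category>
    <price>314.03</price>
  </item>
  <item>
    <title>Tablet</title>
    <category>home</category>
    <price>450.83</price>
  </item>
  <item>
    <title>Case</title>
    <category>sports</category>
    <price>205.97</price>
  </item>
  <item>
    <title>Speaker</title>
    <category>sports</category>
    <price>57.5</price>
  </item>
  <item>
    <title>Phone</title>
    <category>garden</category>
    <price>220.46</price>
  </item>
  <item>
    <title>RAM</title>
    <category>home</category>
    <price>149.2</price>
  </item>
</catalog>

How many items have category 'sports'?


Scanning <item> elements for <category>sports</category>:
  Item 2: Router -> MATCH
  Item 4: Case -> MATCH
  Item 5: Speaker -> MATCH
Count: 3

ANSWER: 3


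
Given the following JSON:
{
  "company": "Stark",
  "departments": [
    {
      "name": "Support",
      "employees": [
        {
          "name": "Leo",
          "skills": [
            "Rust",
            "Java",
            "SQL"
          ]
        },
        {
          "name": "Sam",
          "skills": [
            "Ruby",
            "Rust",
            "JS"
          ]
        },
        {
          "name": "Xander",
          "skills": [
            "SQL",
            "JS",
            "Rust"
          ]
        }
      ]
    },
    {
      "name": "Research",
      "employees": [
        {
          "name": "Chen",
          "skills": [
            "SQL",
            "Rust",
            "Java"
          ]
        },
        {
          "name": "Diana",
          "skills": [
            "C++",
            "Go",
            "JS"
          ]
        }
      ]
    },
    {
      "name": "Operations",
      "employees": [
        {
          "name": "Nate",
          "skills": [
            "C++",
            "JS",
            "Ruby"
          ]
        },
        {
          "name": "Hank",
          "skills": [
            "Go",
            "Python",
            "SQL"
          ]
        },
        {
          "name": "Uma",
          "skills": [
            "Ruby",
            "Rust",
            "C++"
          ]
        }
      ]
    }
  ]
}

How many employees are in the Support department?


Path: departments[0].employees
Count: 3

ANSWER: 3


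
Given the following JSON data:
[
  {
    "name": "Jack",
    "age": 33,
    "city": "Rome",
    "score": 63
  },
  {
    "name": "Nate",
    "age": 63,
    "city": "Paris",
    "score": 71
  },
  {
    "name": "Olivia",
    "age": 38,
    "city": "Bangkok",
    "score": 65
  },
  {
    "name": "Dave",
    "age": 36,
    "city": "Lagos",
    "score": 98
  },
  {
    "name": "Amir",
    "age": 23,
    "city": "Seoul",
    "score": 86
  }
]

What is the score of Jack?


Looking up record where name = Jack
Record index: 0
Field 'score' = 63

ANSWER: 63


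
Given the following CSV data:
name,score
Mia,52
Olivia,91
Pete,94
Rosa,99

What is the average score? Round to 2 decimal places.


Scores: 52, 91, 94, 99
Sum = 336
Count = 4
Average = 336 / 4 = 84.00

ANSWER: 84.00


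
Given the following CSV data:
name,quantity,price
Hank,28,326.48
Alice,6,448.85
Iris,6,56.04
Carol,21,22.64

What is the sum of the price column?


Values in 'price' column:
  Row 1: 326.48
  Row 2: 448.85
  Row 3: 56.04
  Row 4: 22.64
Sum = 326.48 + 448.85 + 56.04 + 22.64 = 854.01

ANSWER: 854.01


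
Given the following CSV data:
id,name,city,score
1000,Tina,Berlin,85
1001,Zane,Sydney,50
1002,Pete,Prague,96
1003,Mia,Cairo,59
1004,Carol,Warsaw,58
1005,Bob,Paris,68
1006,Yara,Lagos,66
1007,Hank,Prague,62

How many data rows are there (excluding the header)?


Counting rows (excluding header):
Header: id,name,city,score
Data rows: 8

ANSWER: 8


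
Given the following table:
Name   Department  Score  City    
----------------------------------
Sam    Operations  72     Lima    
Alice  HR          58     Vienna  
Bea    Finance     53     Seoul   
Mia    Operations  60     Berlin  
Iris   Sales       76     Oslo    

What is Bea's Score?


Row 3: Bea
Score = 53

ANSWER: 53


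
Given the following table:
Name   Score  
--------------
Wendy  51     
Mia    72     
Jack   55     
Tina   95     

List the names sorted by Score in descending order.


Sorting by Score (descending):
  Tina: 95
  Mia: 72
  Jack: 55
  Wendy: 51


ANSWER: Tina, Mia, Jack, Wendy


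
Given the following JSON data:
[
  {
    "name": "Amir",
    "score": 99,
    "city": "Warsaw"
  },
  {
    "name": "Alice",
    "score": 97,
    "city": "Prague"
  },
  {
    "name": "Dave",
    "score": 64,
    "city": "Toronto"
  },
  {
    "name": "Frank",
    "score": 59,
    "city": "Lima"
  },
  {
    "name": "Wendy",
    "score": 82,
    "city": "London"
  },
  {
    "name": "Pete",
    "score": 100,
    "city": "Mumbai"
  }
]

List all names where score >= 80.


Filtering records where score >= 80:
  Amir (score=99) -> YES
  Alice (score=97) -> YES
  Dave (score=64) -> no
  Frank (score=59) -> no
  Wendy (score=82) -> YES
  Pete (score=100) -> YES


ANSWER: Amir, Alice, Wendy, Pete


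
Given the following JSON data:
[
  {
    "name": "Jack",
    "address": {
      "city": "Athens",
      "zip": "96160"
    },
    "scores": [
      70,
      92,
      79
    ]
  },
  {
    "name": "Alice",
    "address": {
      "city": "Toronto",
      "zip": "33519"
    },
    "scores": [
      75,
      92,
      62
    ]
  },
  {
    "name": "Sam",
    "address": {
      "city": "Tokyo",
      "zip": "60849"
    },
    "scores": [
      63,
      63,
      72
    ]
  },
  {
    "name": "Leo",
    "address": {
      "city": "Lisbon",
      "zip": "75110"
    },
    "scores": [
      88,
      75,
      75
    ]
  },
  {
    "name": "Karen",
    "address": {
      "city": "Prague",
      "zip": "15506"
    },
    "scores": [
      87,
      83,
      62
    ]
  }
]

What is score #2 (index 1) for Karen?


Path: records[4].scores[1]
Value: 83

ANSWER: 83


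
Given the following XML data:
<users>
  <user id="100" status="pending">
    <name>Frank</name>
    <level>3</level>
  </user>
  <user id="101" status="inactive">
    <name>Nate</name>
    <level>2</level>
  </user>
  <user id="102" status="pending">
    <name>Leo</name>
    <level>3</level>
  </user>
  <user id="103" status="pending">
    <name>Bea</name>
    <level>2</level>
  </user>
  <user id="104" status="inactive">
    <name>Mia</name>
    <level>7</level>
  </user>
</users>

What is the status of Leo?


Finding user with name = Leo
user id="102" status="pending"

ANSWER: pending


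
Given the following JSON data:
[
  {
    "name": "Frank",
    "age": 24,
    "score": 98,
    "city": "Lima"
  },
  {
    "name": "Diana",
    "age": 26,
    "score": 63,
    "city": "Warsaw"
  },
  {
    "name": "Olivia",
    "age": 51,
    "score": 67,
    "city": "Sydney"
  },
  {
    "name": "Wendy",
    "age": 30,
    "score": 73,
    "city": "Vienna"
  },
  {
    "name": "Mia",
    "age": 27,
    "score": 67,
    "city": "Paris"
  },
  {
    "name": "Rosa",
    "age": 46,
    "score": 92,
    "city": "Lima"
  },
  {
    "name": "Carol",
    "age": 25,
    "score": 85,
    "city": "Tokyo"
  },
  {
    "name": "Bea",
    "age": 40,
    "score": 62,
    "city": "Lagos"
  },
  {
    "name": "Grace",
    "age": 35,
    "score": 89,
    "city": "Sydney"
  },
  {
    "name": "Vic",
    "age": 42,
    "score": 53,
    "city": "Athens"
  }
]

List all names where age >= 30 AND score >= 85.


Checking both conditions:
  Frank (age=24, score=98) -> no
  Diana (age=26, score=63) -> no
  Olivia (age=51, score=67) -> no
  Wendy (age=30, score=73) -> no
  Mia (age=27, score=67) -> no
  Rosa (age=46, score=92) -> YES
  Carol (age=25, score=85) -> no
  Bea (age=40, score=62) -> no
  Grace (age=35, score=89) -> YES
  Vic (age=42, score=53) -> no


ANSWER: Rosa, Grace


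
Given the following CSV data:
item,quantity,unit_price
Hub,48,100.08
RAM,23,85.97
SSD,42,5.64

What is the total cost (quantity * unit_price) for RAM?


Row: RAM
quantity = 23
unit_price = 85.97
total = 23 * 85.97 = 1977.31

ANSWER: 1977.31


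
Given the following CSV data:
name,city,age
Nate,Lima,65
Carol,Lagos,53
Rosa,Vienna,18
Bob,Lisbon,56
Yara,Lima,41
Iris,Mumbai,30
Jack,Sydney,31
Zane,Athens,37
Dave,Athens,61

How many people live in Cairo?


Scanning city column for 'Cairo':
Total matches: 0

ANSWER: 0


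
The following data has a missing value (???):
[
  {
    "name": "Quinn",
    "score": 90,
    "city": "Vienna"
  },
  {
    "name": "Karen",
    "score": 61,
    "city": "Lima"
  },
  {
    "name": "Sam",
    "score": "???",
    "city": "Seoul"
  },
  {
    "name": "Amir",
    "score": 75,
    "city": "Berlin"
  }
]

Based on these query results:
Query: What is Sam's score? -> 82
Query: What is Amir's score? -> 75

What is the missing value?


The missing value is Sam's score
From query: Sam's score = 82

ANSWER: 82


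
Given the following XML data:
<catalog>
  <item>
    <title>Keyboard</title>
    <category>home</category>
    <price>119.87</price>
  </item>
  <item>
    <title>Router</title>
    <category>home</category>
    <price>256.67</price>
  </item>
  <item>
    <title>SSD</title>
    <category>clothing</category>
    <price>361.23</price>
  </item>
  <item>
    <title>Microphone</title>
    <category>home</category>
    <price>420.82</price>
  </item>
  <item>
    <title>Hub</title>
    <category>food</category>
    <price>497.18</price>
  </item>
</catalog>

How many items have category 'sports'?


Scanning <item> elements for <category>sports</category>:
Count: 0

ANSWER: 0


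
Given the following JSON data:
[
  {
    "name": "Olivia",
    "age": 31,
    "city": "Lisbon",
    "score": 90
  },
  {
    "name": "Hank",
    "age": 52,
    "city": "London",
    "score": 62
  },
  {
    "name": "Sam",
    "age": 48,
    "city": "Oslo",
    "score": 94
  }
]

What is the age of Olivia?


Looking up record where name = Olivia
Record index: 0
Field 'age' = 31

ANSWER: 31


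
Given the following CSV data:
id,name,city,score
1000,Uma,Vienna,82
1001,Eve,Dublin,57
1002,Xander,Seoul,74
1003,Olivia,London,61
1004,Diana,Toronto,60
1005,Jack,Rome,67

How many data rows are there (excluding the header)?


Counting rows (excluding header):
Header: id,name,city,score
Data rows: 6

ANSWER: 6


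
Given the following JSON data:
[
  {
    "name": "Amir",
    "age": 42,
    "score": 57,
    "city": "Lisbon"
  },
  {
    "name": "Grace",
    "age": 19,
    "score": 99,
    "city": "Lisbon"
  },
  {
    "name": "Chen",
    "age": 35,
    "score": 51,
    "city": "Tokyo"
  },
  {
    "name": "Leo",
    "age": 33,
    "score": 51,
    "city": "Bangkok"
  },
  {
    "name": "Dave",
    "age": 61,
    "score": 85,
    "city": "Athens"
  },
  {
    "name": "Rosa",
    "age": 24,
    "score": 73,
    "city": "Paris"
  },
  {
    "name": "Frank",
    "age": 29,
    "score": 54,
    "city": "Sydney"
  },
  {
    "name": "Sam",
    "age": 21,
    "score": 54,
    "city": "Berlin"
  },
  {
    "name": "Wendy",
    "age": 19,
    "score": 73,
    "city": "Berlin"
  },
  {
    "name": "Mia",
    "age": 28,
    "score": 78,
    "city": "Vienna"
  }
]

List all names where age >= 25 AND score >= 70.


Checking both conditions:
  Amir (age=42, score=57) -> no
  Grace (age=19, score=99) -> no
  Chen (age=35, score=51) -> no
  Leo (age=33, score=51) -> no
  Dave (age=61, score=85) -> YES
  Rosa (age=24, score=73) -> no
  Frank (age=29, score=54) -> no
  Sam (age=21, score=54) -> no
  Wendy (age=19, score=73) -> no
  Mia (age=28, score=78) -> YES


ANSWER: Dave, Mia


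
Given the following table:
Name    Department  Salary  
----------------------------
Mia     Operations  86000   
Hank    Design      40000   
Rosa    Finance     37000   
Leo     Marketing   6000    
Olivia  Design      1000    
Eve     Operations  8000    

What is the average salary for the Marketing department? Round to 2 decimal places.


Marketing department members:
  Leo: 6000
Sum = 6000
Count = 1
Average = 6000 / 1 = 6000.00

ANSWER: 6000.00


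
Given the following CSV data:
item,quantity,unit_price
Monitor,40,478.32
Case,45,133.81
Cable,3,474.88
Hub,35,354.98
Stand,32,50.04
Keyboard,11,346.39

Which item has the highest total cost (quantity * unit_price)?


Computing row totals:
  Monitor: 19132.8
  Case: 6021.45
  Cable: 1424.64
  Hub: 12424.3
  Stand: 1601.28
  Keyboard: 3810.29
Maximum: Monitor (19132.8)

ANSWER: Monitor


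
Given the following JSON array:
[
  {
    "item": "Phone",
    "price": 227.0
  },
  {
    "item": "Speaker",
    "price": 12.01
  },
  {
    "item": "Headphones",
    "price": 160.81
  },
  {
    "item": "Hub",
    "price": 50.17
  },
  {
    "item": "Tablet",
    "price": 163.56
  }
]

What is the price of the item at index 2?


Array index 2 -> Headphones
price = 160.81

ANSWER: 160.81


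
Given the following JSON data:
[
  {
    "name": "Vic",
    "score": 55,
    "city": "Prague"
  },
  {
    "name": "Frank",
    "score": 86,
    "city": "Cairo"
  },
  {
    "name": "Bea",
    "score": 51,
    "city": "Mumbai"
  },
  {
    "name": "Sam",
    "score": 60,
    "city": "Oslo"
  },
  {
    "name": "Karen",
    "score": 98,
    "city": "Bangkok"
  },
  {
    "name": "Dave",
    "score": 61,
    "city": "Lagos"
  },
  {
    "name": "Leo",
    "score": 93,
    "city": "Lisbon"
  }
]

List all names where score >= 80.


Filtering records where score >= 80:
  Vic (score=55) -> no
  Frank (score=86) -> YES
  Bea (score=51) -> no
  Sam (score=60) -> no
  Karen (score=98) -> YES
  Dave (score=61) -> no
  Leo (score=93) -> YES


ANSWER: Frank, Karen, Leo


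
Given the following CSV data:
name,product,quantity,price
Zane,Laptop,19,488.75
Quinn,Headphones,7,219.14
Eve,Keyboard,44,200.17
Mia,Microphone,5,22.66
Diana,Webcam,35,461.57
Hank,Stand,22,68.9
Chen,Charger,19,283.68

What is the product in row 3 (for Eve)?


Row 3: Eve
Column 'product' = Keyboard

ANSWER: Keyboard


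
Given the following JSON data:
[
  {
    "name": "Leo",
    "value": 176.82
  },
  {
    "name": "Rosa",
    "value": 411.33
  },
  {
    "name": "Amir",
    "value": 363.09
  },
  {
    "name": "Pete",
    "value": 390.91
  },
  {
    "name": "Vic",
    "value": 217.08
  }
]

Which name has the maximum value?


Comparing values:
  Leo: 176.82
  Rosa: 411.33
  Amir: 363.09
  Pete: 390.91
  Vic: 217.08
Maximum: Rosa (411.33)

ANSWER: Rosa


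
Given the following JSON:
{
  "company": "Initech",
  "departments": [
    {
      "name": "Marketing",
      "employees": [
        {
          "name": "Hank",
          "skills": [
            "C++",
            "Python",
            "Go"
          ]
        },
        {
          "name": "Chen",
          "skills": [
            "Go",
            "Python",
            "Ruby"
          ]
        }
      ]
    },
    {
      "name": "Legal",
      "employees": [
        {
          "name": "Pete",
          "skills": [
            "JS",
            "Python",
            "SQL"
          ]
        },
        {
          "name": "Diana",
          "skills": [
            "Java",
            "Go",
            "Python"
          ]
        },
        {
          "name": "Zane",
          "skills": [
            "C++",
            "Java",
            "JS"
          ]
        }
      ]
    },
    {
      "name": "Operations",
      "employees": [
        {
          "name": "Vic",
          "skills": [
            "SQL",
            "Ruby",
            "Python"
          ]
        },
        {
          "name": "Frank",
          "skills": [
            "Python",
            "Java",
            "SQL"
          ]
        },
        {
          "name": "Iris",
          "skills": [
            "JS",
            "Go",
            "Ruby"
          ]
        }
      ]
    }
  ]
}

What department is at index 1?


Path: departments[1].name
Value: Legal

ANSWER: Legal


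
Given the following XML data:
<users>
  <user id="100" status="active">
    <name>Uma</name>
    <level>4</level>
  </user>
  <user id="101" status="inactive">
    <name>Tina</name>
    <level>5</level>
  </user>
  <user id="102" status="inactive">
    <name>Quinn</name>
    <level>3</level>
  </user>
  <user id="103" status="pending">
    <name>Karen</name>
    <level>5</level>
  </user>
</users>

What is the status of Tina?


Finding user with name = Tina
user id="101" status="inactive"

ANSWER: inactive


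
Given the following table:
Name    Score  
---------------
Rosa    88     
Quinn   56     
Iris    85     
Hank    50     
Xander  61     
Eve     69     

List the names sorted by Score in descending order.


Sorting by Score (descending):
  Rosa: 88
  Iris: 85
  Eve: 69
  Xander: 61
  Quinn: 56
  Hank: 50


ANSWER: Rosa, Iris, Eve, Xander, Quinn, Hank


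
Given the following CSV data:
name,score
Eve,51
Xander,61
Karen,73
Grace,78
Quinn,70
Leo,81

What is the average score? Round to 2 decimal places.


Scores: 51, 61, 73, 78, 70, 81
Sum = 414
Count = 6
Average = 414 / 6 = 69.00

ANSWER: 69.00


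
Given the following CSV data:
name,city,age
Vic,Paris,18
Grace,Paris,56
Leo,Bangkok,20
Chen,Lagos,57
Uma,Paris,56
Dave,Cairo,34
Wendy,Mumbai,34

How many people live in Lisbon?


Scanning city column for 'Lisbon':
Total matches: 0

ANSWER: 0


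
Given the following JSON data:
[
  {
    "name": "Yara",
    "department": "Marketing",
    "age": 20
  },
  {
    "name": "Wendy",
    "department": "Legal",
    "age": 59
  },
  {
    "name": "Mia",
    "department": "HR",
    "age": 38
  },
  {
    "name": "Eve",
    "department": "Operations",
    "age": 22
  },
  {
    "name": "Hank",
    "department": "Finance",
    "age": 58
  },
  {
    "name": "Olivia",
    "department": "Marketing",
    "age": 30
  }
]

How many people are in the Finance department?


Scanning records for department = Finance
  Record 4: Hank
Count: 1

ANSWER: 1


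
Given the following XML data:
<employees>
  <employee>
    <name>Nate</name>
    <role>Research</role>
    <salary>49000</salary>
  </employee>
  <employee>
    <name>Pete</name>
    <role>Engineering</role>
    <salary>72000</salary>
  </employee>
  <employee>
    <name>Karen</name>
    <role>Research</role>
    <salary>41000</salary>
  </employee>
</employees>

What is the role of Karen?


Searching for <employee> with <name>Karen</name>
Found at position 3
<role>Research</role>

ANSWER: Research


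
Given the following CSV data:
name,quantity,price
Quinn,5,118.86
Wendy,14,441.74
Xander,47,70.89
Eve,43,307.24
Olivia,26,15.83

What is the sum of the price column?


Values in 'price' column:
  Row 1: 118.86
  Row 2: 441.74
  Row 3: 70.89
  Row 4: 307.24
  Row 5: 15.83
Sum = 118.86 + 441.74 + 70.89 + 307.24 + 15.83 = 954.56

ANSWER: 954.56


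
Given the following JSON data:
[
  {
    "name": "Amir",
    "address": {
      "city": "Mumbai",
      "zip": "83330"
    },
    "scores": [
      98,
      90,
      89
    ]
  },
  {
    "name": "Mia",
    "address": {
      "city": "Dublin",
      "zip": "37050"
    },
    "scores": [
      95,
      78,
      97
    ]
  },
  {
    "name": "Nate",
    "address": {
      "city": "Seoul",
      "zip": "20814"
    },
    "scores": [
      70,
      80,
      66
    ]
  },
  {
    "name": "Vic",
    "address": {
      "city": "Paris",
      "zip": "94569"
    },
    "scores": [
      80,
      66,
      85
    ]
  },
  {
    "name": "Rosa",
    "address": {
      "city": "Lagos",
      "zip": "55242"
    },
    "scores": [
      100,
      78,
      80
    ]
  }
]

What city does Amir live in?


Path: records[0].address.city
Value: Mumbai

ANSWER: Mumbai


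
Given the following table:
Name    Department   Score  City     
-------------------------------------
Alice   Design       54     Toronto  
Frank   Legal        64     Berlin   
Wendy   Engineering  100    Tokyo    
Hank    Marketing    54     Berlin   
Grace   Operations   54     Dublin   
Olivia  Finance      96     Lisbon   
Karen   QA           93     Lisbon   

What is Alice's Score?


Row 1: Alice
Score = 54

ANSWER: 54


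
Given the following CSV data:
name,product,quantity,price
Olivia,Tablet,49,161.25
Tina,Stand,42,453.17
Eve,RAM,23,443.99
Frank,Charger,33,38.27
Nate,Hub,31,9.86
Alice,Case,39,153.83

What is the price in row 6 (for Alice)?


Row 6: Alice
Column 'price' = 153.83

ANSWER: 153.83


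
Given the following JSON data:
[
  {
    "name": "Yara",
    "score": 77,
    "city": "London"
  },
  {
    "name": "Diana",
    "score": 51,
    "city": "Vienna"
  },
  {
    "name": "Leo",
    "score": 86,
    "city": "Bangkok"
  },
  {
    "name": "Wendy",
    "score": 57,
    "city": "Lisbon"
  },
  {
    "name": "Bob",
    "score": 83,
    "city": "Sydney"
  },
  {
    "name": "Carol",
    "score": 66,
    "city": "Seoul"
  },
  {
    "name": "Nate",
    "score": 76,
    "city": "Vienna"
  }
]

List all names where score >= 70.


Filtering records where score >= 70:
  Yara (score=77) -> YES
  Diana (score=51) -> no
  Leo (score=86) -> YES
  Wendy (score=57) -> no
  Bob (score=83) -> YES
  Carol (score=66) -> no
  Nate (score=76) -> YES


ANSWER: Yara, Leo, Bob, Nate


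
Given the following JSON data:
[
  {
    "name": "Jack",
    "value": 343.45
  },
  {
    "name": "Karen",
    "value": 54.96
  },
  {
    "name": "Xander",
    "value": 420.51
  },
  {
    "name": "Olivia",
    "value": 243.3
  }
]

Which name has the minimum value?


Comparing values:
  Jack: 343.45
  Karen: 54.96
  Xander: 420.51
  Olivia: 243.3
Minimum: Karen (54.96)

ANSWER: Karen


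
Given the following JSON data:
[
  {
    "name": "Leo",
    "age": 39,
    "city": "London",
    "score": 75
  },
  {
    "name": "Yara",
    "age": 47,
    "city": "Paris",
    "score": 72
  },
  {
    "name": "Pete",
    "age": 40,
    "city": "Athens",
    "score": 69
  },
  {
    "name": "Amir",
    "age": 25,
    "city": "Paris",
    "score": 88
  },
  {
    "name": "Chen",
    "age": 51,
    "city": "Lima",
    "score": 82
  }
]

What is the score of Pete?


Looking up record where name = Pete
Record index: 2
Field 'score' = 69

ANSWER: 69


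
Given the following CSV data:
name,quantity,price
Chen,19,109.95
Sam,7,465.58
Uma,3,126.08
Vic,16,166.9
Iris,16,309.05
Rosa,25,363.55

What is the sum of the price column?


Values in 'price' column:
  Row 1: 109.95
  Row 2: 465.58
  Row 3: 126.08
  Row 4: 166.9
  Row 5: 309.05
  Row 6: 363.55
Sum = 109.95 + 465.58 + 126.08 + 166.9 + 309.05 + 363.55 = 1541.11

ANSWER: 1541.11


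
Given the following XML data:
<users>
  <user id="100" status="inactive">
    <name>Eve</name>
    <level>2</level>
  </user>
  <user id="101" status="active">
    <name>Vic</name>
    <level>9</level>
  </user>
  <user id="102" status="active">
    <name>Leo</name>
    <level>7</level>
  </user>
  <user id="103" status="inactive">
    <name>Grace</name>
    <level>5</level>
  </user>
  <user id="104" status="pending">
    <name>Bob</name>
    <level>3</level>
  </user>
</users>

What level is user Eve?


Finding user: Eve
<level>2</level>

ANSWER: 2


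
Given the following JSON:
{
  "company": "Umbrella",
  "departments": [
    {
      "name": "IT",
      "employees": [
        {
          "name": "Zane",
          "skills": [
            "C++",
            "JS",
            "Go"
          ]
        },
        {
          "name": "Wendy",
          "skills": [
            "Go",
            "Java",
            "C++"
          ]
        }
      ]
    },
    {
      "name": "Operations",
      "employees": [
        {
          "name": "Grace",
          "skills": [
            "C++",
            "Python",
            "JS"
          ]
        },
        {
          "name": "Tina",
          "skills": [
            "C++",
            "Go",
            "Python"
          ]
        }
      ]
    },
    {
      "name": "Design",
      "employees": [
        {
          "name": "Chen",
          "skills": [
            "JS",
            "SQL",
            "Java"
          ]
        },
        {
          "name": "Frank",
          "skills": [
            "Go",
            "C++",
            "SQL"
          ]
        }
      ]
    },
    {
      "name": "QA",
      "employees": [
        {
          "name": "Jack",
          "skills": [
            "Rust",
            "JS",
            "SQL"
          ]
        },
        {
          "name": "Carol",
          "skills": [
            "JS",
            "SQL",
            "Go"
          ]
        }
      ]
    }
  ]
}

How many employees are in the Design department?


Path: departments[2].employees
Count: 2

ANSWER: 2


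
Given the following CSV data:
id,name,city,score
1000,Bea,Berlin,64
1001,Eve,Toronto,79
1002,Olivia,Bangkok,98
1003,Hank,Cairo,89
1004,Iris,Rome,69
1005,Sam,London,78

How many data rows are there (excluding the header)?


Counting rows (excluding header):
Header: id,name,city,score
Data rows: 6

ANSWER: 6


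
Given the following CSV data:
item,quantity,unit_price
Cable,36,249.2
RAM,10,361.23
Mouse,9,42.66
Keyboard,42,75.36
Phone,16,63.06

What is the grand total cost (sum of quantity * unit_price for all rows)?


Computing row totals:
  Cable: 36 * 249.2 = 8971.2
  RAM: 10 * 361.23 = 3612.3
  Mouse: 9 * 42.66 = 383.94
  Keyboard: 42 * 75.36 = 3165.12
  Phone: 16 * 63.06 = 1008.96
Grand total = 8971.2 + 3612.3 + 383.94 + 3165.12 + 1008.96 = 17141.52

ANSWER: 17141.52


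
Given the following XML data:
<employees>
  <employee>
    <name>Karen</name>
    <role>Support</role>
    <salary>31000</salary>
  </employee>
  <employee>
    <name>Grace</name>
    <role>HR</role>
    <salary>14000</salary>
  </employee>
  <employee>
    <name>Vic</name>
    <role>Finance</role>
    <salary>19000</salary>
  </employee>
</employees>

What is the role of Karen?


Searching for <employee> with <name>Karen</name>
Found at position 1
<role>Support</role>

ANSWER: Support


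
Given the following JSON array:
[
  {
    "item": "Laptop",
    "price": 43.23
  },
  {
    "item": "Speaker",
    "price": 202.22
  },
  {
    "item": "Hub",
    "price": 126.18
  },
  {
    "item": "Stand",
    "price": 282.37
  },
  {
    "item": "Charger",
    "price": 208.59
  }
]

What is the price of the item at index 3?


Array index 3 -> Stand
price = 282.37

ANSWER: 282.37


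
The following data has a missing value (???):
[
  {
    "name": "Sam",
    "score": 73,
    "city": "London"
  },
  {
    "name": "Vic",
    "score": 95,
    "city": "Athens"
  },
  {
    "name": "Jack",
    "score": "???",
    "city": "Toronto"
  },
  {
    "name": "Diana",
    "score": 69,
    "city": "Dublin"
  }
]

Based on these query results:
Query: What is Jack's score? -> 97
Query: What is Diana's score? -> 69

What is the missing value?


The missing value is Jack's score
From query: Jack's score = 97

ANSWER: 97


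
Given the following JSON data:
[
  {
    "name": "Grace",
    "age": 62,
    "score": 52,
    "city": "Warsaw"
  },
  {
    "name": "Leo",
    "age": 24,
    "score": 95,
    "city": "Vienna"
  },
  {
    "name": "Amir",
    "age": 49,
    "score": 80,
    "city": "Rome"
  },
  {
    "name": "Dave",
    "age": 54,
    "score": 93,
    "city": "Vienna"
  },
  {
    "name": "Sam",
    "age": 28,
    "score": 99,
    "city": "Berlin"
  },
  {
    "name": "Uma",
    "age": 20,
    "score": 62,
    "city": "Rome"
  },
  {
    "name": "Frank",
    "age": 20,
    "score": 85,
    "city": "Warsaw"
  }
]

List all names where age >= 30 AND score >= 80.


Checking both conditions:
  Grace (age=62, score=52) -> no
  Leo (age=24, score=95) -> no
  Amir (age=49, score=80) -> YES
  Dave (age=54, score=93) -> YES
  Sam (age=28, score=99) -> no
  Uma (age=20, score=62) -> no
  Frank (age=20, score=85) -> no


ANSWER: Amir, Dave


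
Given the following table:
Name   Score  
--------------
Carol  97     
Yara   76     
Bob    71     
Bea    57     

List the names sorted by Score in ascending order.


Sorting by Score (ascending):
  Bea: 57
  Bob: 71
  Yara: 76
  Carol: 97


ANSWER: Bea, Bob, Yara, Carol


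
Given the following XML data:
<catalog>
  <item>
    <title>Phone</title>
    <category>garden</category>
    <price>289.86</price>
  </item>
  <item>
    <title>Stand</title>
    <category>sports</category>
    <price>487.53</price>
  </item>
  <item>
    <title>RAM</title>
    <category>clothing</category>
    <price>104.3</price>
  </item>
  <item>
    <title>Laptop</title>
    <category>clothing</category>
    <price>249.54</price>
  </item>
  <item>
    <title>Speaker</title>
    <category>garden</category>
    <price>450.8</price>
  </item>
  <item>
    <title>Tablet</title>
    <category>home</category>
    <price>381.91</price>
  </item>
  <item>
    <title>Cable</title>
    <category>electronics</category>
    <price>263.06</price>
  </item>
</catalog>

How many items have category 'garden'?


Scanning <item> elements for <category>garden</category>:
  Item 1: Phone -> MATCH
  Item 5: Speaker -> MATCH
Count: 2

ANSWER: 2


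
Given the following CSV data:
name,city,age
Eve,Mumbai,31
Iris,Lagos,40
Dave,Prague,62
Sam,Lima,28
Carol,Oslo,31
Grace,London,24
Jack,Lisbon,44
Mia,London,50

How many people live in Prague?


Scanning city column for 'Prague':
  Row 3: Dave -> MATCH
Total matches: 1

ANSWER: 1


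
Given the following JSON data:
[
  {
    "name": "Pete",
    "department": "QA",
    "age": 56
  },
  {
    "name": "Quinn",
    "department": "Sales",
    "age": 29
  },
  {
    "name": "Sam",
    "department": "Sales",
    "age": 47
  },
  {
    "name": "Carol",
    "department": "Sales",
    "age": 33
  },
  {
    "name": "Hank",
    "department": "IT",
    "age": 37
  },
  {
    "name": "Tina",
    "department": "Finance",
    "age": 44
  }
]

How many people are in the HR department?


Scanning records for department = HR
  No matches found
Count: 0

ANSWER: 0


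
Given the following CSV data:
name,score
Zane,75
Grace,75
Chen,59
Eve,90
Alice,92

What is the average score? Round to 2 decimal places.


Scores: 75, 75, 59, 90, 92
Sum = 391
Count = 5
Average = 391 / 5 = 78.20

ANSWER: 78.20


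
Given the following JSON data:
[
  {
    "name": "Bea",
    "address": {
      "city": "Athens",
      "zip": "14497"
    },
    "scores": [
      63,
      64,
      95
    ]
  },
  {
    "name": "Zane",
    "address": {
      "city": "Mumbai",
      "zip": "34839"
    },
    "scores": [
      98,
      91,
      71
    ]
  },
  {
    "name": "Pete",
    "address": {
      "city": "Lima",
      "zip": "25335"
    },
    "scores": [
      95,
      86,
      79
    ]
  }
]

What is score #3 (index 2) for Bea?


Path: records[0].scores[2]
Value: 95

ANSWER: 95


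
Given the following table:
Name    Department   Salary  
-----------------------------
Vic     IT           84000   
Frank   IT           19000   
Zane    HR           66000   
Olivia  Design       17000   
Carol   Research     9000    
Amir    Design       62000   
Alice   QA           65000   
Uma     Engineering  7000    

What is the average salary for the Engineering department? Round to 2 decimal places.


Engineering department members:
  Uma: 7000
Sum = 7000
Count = 1
Average = 7000 / 1 = 7000.00

ANSWER: 7000.00


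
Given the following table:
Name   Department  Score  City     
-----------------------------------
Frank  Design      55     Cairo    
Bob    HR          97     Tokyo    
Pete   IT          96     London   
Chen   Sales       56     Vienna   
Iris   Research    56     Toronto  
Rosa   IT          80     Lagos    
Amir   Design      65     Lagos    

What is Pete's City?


Row 3: Pete
City = London

ANSWER: London


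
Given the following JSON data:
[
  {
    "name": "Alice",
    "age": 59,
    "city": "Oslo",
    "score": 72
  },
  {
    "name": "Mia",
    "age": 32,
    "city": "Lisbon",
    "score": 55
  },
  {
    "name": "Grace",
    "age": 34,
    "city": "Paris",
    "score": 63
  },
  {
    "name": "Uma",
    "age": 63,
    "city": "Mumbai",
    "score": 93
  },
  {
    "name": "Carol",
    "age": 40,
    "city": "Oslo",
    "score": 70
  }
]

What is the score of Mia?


Looking up record where name = Mia
Record index: 1
Field 'score' = 55

ANSWER: 55


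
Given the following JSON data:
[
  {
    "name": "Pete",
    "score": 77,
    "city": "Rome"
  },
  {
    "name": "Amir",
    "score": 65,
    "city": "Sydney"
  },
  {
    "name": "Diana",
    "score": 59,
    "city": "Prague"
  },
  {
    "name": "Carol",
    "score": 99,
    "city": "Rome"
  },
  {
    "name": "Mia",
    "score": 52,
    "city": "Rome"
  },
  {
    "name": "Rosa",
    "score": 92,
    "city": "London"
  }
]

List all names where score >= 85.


Filtering records where score >= 85:
  Pete (score=77) -> no
  Amir (score=65) -> no
  Diana (score=59) -> no
  Carol (score=99) -> YES
  Mia (score=52) -> no
  Rosa (score=92) -> YES


ANSWER: Carol, Rosa


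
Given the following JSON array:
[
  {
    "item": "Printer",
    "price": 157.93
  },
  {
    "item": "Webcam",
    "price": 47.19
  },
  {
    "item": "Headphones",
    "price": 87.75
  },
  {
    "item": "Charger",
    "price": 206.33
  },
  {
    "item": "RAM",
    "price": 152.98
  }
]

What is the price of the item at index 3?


Array index 3 -> Charger
price = 206.33

ANSWER: 206.33


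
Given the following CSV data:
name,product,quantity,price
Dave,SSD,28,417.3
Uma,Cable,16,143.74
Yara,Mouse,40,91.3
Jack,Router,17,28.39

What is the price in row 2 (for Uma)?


Row 2: Uma
Column 'price' = 143.74

ANSWER: 143.74
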